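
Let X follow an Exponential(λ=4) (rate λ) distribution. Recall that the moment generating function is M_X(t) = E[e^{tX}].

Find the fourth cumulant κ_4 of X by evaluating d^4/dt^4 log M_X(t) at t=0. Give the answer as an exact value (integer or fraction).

κ_4 = K^(4)(0) = 3/128

M_X(t) = 4/(4 - t)
K_X(t) = log M_X(t) = -log(4 - t) + 2*log(2)
K^(4)(t) = 6/(t^4 - 16*t^3 + 96*t^2 - 256*t + 256)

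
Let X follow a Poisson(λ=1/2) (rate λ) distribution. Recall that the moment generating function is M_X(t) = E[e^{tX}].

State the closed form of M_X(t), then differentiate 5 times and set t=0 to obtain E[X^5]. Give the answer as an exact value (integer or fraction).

E[X^5] = d^5M/dt^5 |_{t=0} = 257/32

M_X(t) = e^(e^(t)/2 - 1/2)
dM/dt = e^(-1/2)*e^(t)*e^(e^(t)/2)/2
d^2M/dt^2 = (e^(2*t)*e^(e^(t)/2) + 2*e^(t)*e^(e^(t)/2))*e^(-1/2)/4
d^3M/dt^3 = (e^(3*t)*e^(e^(t)/2) + 6*e^(2*t)*e^(e^(t)/2) + 4*e^(t)*e^(e^(t)/2))*e^(-1/2)/8
d^4M/dt^4 = (e^(4*t)*e^(e^(t)/2) + 12*e^(3*t)*e^(e^(t)/2) + 28*e^(2*t)*e^(e^(t)/2) + 8*e^(t)*e^(e^(t)/2))*e^(-1/2)/16
d^5M/dt^5 = (e^(5*t)*e^(e^(t)/2) + 20*e^(4*t)*e^(e^(t)/2) + 100*e^(3*t)*e^(e^(t)/2) + 120*e^(2*t)*e^(e^(t)/2) + 16*e^(t)*e^(e^(t)/2))*e^(-1/2)/32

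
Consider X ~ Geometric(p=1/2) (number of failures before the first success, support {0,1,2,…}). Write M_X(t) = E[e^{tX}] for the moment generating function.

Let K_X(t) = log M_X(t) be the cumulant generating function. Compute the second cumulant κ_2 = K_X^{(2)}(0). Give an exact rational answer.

M_X(t) = 1/(2*(1 - e^(t)/2))
K_X(t) = log M_X(t) = -log(1 - e^(t)/2) - log(2)
K^(2)(t) = 2*e^(t)/(e^(2*t) - 4*e^(t) + 4)

κ_2 = K^(2)(0) = 2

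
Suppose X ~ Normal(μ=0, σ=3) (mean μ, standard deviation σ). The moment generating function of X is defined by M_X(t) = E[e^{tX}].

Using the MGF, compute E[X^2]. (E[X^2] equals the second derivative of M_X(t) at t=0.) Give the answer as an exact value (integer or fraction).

M_X(t) = e^(9*t^2/2)
M′(t) = 9*t*e^(9*t^2/2)
M′′(t) = 81*t^2*e^(9*t^2/2) + 9*e^(9*t^2/2)

E[X^2] = M′′(0) = 9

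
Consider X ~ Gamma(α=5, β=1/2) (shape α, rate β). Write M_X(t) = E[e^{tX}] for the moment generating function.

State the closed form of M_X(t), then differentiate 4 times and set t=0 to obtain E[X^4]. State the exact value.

M_X(t) = 1/(32*(1/2 - t)^5)
M^(4)(t) = -26880/(512*t^9 - 2304*t^8 + 4608*t^7 - 5376*t^6 + 4032*t^5 - 2016*t^4 + 672*t^3 - 144*t^2 + 18*t - 1)

E[X^4] = M^(4)(0) = 26880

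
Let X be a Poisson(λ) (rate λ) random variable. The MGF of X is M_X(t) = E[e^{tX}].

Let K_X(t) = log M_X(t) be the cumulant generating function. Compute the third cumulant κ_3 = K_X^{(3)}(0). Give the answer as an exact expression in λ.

M_X(t) = e^(λ*(e^(t) - 1))
K_X(t) = log M_X(t) = λ*(e^(t) - 1)
dK/dt = λ*e^(t)
d^2K/dt^2 = λ*e^(t)
d^3K/dt^3 = λ*e^(t)

κ_3 = d^3K/dt^3 |_{t=0} = λ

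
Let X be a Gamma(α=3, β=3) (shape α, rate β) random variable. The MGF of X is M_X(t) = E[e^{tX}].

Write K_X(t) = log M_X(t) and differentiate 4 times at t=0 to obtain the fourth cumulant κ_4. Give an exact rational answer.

κ_4 = d^4K/dt^4 |_{t=0} = 2/9

M_X(t) = 27/(3 - t)^3
K_X(t) = log M_X(t) = -3*log(3 - t) + 3*log(3)
dK/dt = -3/(t - 3)
d^2K/dt^2 = 3/(t^2 - 6*t + 9)
d^3K/dt^3 = -6/(t^3 - 9*t^2 + 27*t - 27)
d^4K/dt^4 = 18/(t^4 - 12*t^3 + 54*t^2 - 108*t + 81)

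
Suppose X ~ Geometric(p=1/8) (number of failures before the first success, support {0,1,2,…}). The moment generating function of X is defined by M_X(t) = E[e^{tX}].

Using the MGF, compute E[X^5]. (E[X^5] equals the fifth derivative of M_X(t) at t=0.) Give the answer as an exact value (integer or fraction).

M_X(t) = 1/(8*(1 - 7*e^(t)/8))

E[X^5] = M^(5)(0) = 2646007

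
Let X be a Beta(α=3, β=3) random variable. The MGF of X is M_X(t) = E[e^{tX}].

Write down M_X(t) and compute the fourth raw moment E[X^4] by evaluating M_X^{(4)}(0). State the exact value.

E[X^4] = D^4[M](0) = 5/42

M_X(t) = ₁F₁(3; 6; t)
D^4[M](t) = 5*₁F₁(7; 10; t)/42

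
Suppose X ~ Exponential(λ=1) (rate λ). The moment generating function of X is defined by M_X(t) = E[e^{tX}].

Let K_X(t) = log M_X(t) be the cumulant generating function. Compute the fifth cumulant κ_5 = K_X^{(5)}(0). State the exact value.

κ_5 = D^5[K](0) = 24

M_X(t) = 1/(1 - t)
K_X(t) = log M_X(t) = -log(1 - t)
D^5[K](t) = -24/(t^5 - 5*t^4 + 10*t^3 - 10*t^2 + 5*t - 1)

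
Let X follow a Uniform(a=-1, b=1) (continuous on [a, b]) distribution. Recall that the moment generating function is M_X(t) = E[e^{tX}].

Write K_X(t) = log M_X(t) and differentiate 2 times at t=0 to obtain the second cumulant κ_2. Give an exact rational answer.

κ_2 = d^2K/dt^2 |_{t=0} = 1/3

M_X(t) = (e^(t) - e^(-t))/(2*t)
K_X(t) = log M_X(t) = -log(t) + log(e^(t) - e^(-t)) - log(2)
dK/dt = (t*e^(2*t) + t - e^(2*t) + 1)/(t*e^(2*t) - t)
d^2K/dt^2 = (-4*t^2*e^(2*t) + e^(4*t) - 2*e^(2*t) + 1)/(t^2*e^(4*t) - 2*t^2*e^(2*t) + t^2)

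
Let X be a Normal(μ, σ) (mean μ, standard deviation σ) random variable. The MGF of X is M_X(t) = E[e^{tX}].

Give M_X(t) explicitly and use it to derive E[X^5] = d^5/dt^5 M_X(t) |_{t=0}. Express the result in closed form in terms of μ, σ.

M_X(t) = e^(μ*t + σ^2*t^2/2)
M′(t) = μ*e^(μ*t)*e^(σ^2*t^2/2) + σ^2*t*e^(μ*t)*e^(σ^2*t^2/2)
M′′(t) = μ^2*e^(μ*t)*e^(σ^2*t^2/2) + 2*μ*σ^2*t*e^(μ*t)*e^(σ^2*t^2/2) + σ^4*t^2*e^(μ*t)*e^(σ^2*t^2/2) + σ^2*e^(μ*t)*e^(σ^2*t^2/2)

E[X^5] = M′′′′′(0) = μ*(μ^4 + 10*μ^2*σ^2 + 15*σ^4)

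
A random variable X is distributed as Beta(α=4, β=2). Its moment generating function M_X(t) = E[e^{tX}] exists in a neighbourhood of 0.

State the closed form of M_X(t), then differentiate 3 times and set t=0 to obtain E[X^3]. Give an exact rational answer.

E[X^3] = M′′′(0) = 5/14

M_X(t) = ₁F₁(4; 6; t)
M′(t) = 2*₁F₁(5; 7; t)/3
M′′(t) = 10*₁F₁(6; 8; t)/21
M′′′(t) = 5*₁F₁(7; 9; t)/14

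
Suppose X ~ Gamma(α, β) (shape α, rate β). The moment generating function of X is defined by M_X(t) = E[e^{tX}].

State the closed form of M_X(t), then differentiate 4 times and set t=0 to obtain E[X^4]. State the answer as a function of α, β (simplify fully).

E[X^4] = D^4[M](0) = α*(α^3 + 6*α^2 + 11*α + 6)/β^4

M_X(t) = (β/(β - t))^α
D^4[M](t) = (α^4*β^α*(1/(β - t))^α + 6*α^3*β^α*(1/(β - t))^α + 11*α^2*β^α*(1/(β - t))^α + 6*α*β^α*(1/(β - t))^α)/(β^4 - 4*β^3*t + 6*β^2*t^2 - 4*β*t^3 + t^4)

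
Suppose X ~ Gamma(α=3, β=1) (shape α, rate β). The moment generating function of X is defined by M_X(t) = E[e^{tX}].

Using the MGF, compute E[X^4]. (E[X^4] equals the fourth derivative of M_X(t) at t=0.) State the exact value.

M_X(t) = (1 - t)^(-3)
D^4[M](t) = -360/(t^7 - 7*t^6 + 21*t^5 - 35*t^4 + 35*t^3 - 21*t^2 + 7*t - 1)

E[X^4] = D^4[M](0) = 360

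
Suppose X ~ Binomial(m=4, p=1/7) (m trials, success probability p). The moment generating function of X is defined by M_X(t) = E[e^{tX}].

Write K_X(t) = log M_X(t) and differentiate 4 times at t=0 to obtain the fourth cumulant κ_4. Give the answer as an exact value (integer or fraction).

M_X(t) = (e^(t)/7 + 6/7)^4
K_X(t) = log M_X(t) = 4*log(e^(t)/7 + 6/7)
K′(t) = 4*e^(t)/(e^(t) + 6)
K′′(t) = 24*e^(t)/(e^(2*t) + 12*e^(t) + 36)
K′′′(t) = (-24*e^(2*t) + 144*e^(t))/(e^(3*t) + 18*e^(2*t) + 108*e^(t) + 216)
K′′′′(t) = (24*e^(3*t) - 576*e^(2*t) + 864*e^(t))/(e^(4*t) + 24*e^(3*t) + 216*e^(2*t) + 864*e^(t) + 1296)

κ_4 = K′′′′(0) = 312/2401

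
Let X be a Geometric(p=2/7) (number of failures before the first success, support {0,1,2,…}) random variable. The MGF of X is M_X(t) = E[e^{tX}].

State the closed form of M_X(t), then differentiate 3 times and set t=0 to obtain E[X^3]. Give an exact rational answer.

M_X(t) = 2/(7*(1 - 5*e^(t)/7))
dM/dt = 10*e^(t)/(25*e^(2*t) - 70*e^(t) + 49)
d^2M/dt^2 = (-50*e^(2*t) - 70*e^(t))/(125*e^(3*t) - 525*e^(2*t) + 735*e^(t) - 343)
d^3M/dt^3 = (250*e^(3*t) + 1400*e^(2*t) + 490*e^(t))/(625*e^(4*t) - 3500*e^(3*t) + 7350*e^(2*t) - 6860*e^(t) + 2401)

E[X^3] = d^3M/dt^3 |_{t=0} = 535/4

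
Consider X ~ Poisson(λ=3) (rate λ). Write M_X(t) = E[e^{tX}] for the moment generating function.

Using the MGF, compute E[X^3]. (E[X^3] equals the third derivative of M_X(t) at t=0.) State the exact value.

M_X(t) = e^(3*e^(t) - 3)
dM/dt = 3*e^(-3)*e^(t)*e^(3*e^(t))
d^2M/dt^2 = (9*e^(2*t)*e^(3*e^(t)) + 3*e^(t)*e^(3*e^(t)))*e^(-3)
d^3M/dt^3 = (27*e^(3*t)*e^(3*e^(t)) + 27*e^(2*t)*e^(3*e^(t)) + 3*e^(t)*e^(3*e^(t)))*e^(-3)

E[X^3] = d^3M/dt^3 |_{t=0} = 57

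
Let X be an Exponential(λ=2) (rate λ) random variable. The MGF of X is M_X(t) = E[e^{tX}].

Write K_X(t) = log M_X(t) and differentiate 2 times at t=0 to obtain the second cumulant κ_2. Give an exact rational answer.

M_X(t) = 2/(2 - t)
K_X(t) = log M_X(t) = -log(2 - t) + log(2)
K′(t) = -1/(t - 2)
K′′(t) = 1/(t^2 - 4*t + 4)

κ_2 = K′′(0) = 1/4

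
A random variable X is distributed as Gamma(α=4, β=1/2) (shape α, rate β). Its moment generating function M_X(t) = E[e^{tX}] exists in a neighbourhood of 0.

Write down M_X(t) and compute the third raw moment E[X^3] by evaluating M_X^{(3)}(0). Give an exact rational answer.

M_X(t) = 1/(16*(1/2 - t)^4)
dM/dt = -8/(32*t^5 - 80*t^4 + 80*t^3 - 40*t^2 + 10*t - 1)
d^2M/dt^2 = 80/(64*t^6 - 192*t^5 + 240*t^4 - 160*t^3 + 60*t^2 - 12*t + 1)
d^3M/dt^3 = -960/(128*t^7 - 448*t^6 + 672*t^5 - 560*t^4 + 280*t^3 - 84*t^2 + 14*t - 1)

E[X^3] = d^3M/dt^3 |_{t=0} = 960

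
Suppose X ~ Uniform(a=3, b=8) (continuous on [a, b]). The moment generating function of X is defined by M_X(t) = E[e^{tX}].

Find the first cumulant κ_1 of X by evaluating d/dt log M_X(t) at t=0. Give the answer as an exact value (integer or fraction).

M_X(t) = (e^(8*t) - e^(3*t))/(5*t)
K_X(t) = log M_X(t) = -log(t) + log(e^(8*t) - e^(3*t)) - log(5)
K^(1)(t) = (8*t*e^(5*t) - 3*t - e^(5*t) + 1)/(t*e^(5*t) - t)

κ_1 = K^(1)(0) = 11/2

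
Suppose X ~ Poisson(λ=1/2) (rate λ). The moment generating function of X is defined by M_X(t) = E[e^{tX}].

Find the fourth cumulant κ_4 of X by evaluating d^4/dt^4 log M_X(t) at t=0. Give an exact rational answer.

κ_4 = K′′′′(0) = 1/2

M_X(t) = e^(e^(t)/2 - 1/2)
K_X(t) = log M_X(t) = e^(t)/2 - 1/2
K′(t) = e^(t)/2
K′′(t) = e^(t)/2
K′′′(t) = e^(t)/2
K′′′′(t) = e^(t)/2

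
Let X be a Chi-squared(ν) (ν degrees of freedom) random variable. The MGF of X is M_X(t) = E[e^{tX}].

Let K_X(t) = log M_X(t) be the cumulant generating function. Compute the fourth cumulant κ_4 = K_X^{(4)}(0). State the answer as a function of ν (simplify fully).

M_X(t) = (1 - 2*t)^(-ν/2)
K_X(t) = log M_X(t) = -ν*log(1 - 2*t)/2
K^(4)(t) = 48*ν/(16*t^4 - 32*t^3 + 24*t^2 - 8*t + 1)

κ_4 = K^(4)(0) = 48*ν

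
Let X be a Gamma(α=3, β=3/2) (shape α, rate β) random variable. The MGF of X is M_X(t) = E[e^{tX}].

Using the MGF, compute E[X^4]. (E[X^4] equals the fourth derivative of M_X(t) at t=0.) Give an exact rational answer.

E[X^4] = M′′′′(0) = 640/9

M_X(t) = 27/(8*(3/2 - t)^3)
M′(t) = 162/(16*t^4 - 96*t^3 + 216*t^2 - 216*t + 81)
M′′(t) = -1296/(32*t^5 - 240*t^4 + 720*t^3 - 1080*t^2 + 810*t - 243)
M′′′(t) = 12960/(64*t^6 - 576*t^5 + 2160*t^4 - 4320*t^3 + 4860*t^2 - 2916*t + 729)
M′′′′(t) = -155520/(128*t^7 - 1344*t^6 + 6048*t^5 - 15120*t^4 + 22680*t^3 - 20412*t^2 + 10206*t - 2187)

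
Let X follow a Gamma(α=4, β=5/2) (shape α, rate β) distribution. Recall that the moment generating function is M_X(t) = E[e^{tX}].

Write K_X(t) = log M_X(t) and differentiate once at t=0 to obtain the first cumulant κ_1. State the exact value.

κ_1 = dK/dt |_{t=0} = 8/5

M_X(t) = 625/(16*(5/2 - t)^4)
K_X(t) = log M_X(t) = -4*log(5/2 - t) - 4*log(2) + 4*log(5)
dK/dt = -8/(2*t - 5)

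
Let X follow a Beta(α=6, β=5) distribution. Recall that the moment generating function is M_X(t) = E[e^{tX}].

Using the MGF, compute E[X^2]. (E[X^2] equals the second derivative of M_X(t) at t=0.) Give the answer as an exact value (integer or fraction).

M_X(t) = ₁F₁(6; 11; t)
D^2[M](t) = 7*₁F₁(8; 13; t)/22

E[X^2] = D^2[M](0) = 7/22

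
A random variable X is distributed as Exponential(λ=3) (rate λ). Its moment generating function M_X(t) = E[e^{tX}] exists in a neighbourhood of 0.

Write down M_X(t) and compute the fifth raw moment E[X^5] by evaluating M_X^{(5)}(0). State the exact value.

M_X(t) = 3/(3 - t)
M^(5)(t) = 360/(t^6 - 18*t^5 + 135*t^4 - 540*t^3 + 1215*t^2 - 1458*t + 729)

E[X^5] = M^(5)(0) = 40/81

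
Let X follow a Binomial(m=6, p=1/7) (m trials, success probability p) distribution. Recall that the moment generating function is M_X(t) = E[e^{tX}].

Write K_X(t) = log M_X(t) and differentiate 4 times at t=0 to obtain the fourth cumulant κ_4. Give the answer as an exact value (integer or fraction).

κ_4 = K′′′′(0) = 468/2401

M_X(t) = (e^(t)/7 + 6/7)^6
K_X(t) = log M_X(t) = 6*log(e^(t)/7 + 6/7)
K′(t) = 6*e^(t)/(e^(t) + 6)
K′′(t) = 36*e^(t)/(e^(2*t) + 12*e^(t) + 36)
K′′′(t) = (-36*e^(2*t) + 216*e^(t))/(e^(3*t) + 18*e^(2*t) + 108*e^(t) + 216)
K′′′′(t) = (36*e^(3*t) - 864*e^(2*t) + 1296*e^(t))/(e^(4*t) + 24*e^(3*t) + 216*e^(2*t) + 864*e^(t) + 1296)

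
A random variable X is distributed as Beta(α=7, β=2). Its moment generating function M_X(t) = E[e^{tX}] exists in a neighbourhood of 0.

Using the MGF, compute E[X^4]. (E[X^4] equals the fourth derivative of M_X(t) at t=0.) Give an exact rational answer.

M_X(t) = ₁F₁(7; 9; t)
dM/dt = 7*₁F₁(8; 10; t)/9
d^2M/dt^2 = 28*₁F₁(9; 11; t)/45
d^3M/dt^3 = 28*₁F₁(10; 12; t)/55
d^4M/dt^4 = 14*₁F₁(11; 13; t)/33

E[X^4] = d^4M/dt^4 |_{t=0} = 14/33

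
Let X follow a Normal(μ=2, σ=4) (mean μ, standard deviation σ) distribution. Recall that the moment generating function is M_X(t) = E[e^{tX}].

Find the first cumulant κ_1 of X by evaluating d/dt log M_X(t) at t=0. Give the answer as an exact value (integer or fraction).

κ_1 = dK/dt |_{t=0} = 2

M_X(t) = e^(8*t^2 + 2*t)
K_X(t) = log M_X(t) = 8*t^2 + 2*t
dK/dt = 16*t + 2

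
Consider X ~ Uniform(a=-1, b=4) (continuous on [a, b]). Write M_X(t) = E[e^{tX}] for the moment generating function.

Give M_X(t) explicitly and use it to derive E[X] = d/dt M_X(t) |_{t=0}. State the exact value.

E[X] = D[M](0) = 3/2

M_X(t) = (e^(4*t) - e^(-t))/(5*t)
D[M](t) = (4*t*e^(5*t) + t - e^(5*t) + 1)*e^(-t)/(5*t^2)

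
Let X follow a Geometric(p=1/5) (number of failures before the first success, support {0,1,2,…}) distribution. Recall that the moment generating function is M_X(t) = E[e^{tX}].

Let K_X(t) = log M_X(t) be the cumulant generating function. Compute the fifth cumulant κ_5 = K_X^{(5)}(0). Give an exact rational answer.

M_X(t) = 1/(5*(1 - 4*e^(t)/5))
K_X(t) = log M_X(t) = -log(1 - 4*e^(t)/5) - log(5)
K^(5)(t) = (-1280*e^(4*t) - 17600*e^(3*t) - 22000*e^(2*t) - 2500*e^(t))/(1024*e^(5*t) - 6400*e^(4*t) + 16000*e^(3*t) - 20000*e^(2*t) + 12500*e^(t) - 3125)

κ_5 = K^(5)(0) = 43380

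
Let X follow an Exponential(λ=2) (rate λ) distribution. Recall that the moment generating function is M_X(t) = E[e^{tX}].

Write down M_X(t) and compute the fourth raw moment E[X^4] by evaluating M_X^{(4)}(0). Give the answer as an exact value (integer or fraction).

M_X(t) = 2/(2 - t)
dM/dt = 2/(t^2 - 4*t + 4)
d^2M/dt^2 = -4/(t^3 - 6*t^2 + 12*t - 8)
d^3M/dt^3 = 12/(t^4 - 8*t^3 + 24*t^2 - 32*t + 16)
d^4M/dt^4 = -48/(t^5 - 10*t^4 + 40*t^3 - 80*t^2 + 80*t - 32)

E[X^4] = d^4M/dt^4 |_{t=0} = 3/2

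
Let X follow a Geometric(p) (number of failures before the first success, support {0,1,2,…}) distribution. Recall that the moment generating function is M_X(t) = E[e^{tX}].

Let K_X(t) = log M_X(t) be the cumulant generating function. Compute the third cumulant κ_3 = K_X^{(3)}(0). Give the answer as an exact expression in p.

M_X(t) = p/(-(1 - p)*e^(t) + 1)
K_X(t) = log M_X(t) = log(p) - log(-(1 - p)*e^(t) + 1)
dK/dt = (-p*e^(t) + e^(t))/(p*e^(t) - e^(t) + 1)
d^2K/dt^2 = (-p*e^(t) + e^(t))/(p^2*e^(2*t) - 2*p*e^(2*t) + 2*p*e^(t) + e^(2*t) - 2*e^(t) + 1)

κ_3 = d^3K/dt^3 |_{t=0} = (p^2 - 3*p + 2)/p^3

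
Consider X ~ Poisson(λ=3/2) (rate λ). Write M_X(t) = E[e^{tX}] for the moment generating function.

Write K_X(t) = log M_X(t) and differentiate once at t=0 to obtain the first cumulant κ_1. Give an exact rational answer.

M_X(t) = e^(3*e^(t)/2 - 3/2)
K_X(t) = log M_X(t) = 3*e^(t)/2 - 3/2
dK/dt = 3*e^(t)/2

κ_1 = dK/dt |_{t=0} = 3/2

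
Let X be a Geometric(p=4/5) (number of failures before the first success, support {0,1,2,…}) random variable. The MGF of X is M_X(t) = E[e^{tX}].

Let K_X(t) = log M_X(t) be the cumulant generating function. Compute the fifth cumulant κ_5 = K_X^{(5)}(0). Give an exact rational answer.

M_X(t) = 4/(5*(1 - e^(t)/5))
K_X(t) = log M_X(t) = -log(1 - e^(t)/5) - log(5) + 2*log(2)
dK/dt = -e^(t)/(e^(t) - 5)
d^2K/dt^2 = 5*e^(t)/(e^(2*t) - 10*e^(t) + 25)
d^3K/dt^3 = (-5*e^(2*t) - 25*e^(t))/(e^(3*t) - 15*e^(2*t) + 75*e^(t) - 125)
d^4K/dt^4 = (5*e^(3*t) + 100*e^(2*t) + 125*e^(t))/(e^(4*t) - 20*e^(3*t) + 150*e^(2*t) - 500*e^(t) + 625)
d^5K/dt^5 = (-5*e^(4*t) - 275*e^(3*t) - 1375*e^(2*t) - 625*e^(t))/(e^(5*t) - 25*e^(4*t) + 250*e^(3*t) - 1250*e^(2*t) + 3125*e^(t) - 3125)

κ_5 = d^5K/dt^5 |_{t=0} = 285/128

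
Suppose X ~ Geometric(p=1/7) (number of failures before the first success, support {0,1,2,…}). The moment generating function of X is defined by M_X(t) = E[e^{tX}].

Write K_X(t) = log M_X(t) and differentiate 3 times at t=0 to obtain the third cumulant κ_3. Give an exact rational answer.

κ_3 = K^(3)(0) = 546

M_X(t) = 1/(7*(1 - 6*e^(t)/7))
K_X(t) = log M_X(t) = -log(1 - 6*e^(t)/7) - log(7)
K^(3)(t) = (-252*e^(2*t) - 294*e^(t))/(216*e^(3*t) - 756*e^(2*t) + 882*e^(t) - 343)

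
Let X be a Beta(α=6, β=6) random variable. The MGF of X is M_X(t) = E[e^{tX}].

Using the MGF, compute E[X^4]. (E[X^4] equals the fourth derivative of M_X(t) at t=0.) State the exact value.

M_X(t) = ₁F₁(6; 12; t)
D^4[M](t) = 6*₁F₁(10; 16; t)/65

E[X^4] = D^4[M](0) = 6/65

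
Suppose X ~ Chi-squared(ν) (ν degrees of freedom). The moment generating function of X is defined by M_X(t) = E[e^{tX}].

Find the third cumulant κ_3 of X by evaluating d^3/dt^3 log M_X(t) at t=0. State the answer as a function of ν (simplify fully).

M_X(t) = (1 - 2*t)^(-ν/2)
K_X(t) = log M_X(t) = -ν*log(1 - 2*t)/2
D^3[K](t) = -8*ν/(8*t^3 - 12*t^2 + 6*t - 1)

κ_3 = D^3[K](0) = 8*ν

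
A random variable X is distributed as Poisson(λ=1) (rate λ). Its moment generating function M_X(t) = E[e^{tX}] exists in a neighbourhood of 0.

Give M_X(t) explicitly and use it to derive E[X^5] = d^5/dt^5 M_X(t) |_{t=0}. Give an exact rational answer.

M_X(t) = e^(e^(t) - 1)
M′(t) = e^(-1)*e^(t)*e^(e^(t))
M′′(t) = (e^(2*t)*e^(e^(t)) + e^(t)*e^(e^(t)))*e^(-1)
M′′′(t) = (e^(3*t)*e^(e^(t)) + 3*e^(2*t)*e^(e^(t)) + e^(t)*e^(e^(t)))*e^(-1)
M′′′′(t) = (e^(4*t)*e^(e^(t)) + 6*e^(3*t)*e^(e^(t)) + 7*e^(2*t)*e^(e^(t)) + e^(t)*e^(e^(t)))*e^(-1)
M′′′′′(t) = (e^(5*t)*e^(e^(t)) + 10*e^(4*t)*e^(e^(t)) + 25*e^(3*t)*e^(e^(t)) + 15*e^(2*t)*e^(e^(t)) + e^(t)*e^(e^(t)))*e^(-1)

E[X^5] = M′′′′′(0) = 52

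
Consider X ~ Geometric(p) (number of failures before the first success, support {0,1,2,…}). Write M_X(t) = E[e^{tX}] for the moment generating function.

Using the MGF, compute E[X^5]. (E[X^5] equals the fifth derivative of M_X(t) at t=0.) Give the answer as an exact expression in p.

E[X^5] = d^5M/dt^5 |_{t=0} = -1 + 31/p - 180/p^2 + 390/p^3 - 360/p^4 + 120/p^5

M_X(t) = p/(-(1 - p)*e^(t) + 1)
dM/dt = (-p^2*e^(t) + p*e^(t))/(p^2*e^(2*t) - 2*p*e^(2*t) + 2*p*e^(t) + e^(2*t) - 2*e^(t) + 1)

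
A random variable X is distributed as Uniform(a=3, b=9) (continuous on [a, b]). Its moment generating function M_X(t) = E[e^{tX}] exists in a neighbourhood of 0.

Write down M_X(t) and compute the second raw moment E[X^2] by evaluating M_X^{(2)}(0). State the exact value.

E[X^2] = M^(2)(0) = 39

M_X(t) = (e^(9*t) - e^(3*t))/(6*t)
M^(2)(t) = (81*t^2*e^(9*t) - 9*t^2*e^(3*t) - 18*t*e^(9*t) + 6*t*e^(3*t) + 2*e^(9*t) - 2*e^(3*t))/(6*t^3)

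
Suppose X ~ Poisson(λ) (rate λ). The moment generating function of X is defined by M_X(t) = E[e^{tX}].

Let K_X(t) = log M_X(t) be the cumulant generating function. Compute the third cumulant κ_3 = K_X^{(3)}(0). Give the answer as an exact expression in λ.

κ_3 = d^3K/dt^3 |_{t=0} = λ

M_X(t) = e^(λ*(e^(t) - 1))
K_X(t) = log M_X(t) = λ*(e^(t) - 1)
dK/dt = λ*e^(t)
d^2K/dt^2 = λ*e^(t)
d^3K/dt^3 = λ*e^(t)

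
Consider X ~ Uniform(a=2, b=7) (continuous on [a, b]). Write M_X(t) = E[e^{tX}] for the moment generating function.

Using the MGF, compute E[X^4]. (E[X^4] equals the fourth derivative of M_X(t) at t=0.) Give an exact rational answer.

E[X^4] = D^4[M](0) = 671

M_X(t) = (e^(7*t) - e^(2*t))/(5*t)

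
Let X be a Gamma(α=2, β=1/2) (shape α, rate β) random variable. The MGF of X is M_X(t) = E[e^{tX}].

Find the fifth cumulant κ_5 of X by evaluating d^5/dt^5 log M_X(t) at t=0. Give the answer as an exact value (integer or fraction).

κ_5 = d^5K/dt^5 |_{t=0} = 1536

M_X(t) = 1/(4*(1/2 - t)^2)
K_X(t) = log M_X(t) = -2*log(1/2 - t) - 2*log(2)
dK/dt = -4/(2*t - 1)
d^2K/dt^2 = 8/(4*t^2 - 4*t + 1)
d^3K/dt^3 = -32/(8*t^3 - 12*t^2 + 6*t - 1)
d^4K/dt^4 = 192/(16*t^4 - 32*t^3 + 24*t^2 - 8*t + 1)
d^5K/dt^5 = -1536/(32*t^5 - 80*t^4 + 80*t^3 - 40*t^2 + 10*t - 1)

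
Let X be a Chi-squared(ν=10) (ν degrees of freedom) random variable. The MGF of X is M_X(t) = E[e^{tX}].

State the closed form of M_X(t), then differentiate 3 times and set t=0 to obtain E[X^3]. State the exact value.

E[X^3] = D^3[M](0) = 1680

M_X(t) = (1 - 2*t)^(-5)
D^3[M](t) = 1680/(256*t^8 - 1024*t^7 + 1792*t^6 - 1792*t^5 + 1120*t^4 - 448*t^3 + 112*t^2 - 16*t + 1)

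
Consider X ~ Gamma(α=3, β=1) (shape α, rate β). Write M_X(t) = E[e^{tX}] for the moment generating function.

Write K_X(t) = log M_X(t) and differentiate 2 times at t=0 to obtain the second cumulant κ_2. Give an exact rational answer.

κ_2 = K′′(0) = 3

M_X(t) = (1 - t)^(-3)
K_X(t) = log M_X(t) = -3*log(1 - t)
K′(t) = -3/(t - 1)
K′′(t) = 3/(t^2 - 2*t + 1)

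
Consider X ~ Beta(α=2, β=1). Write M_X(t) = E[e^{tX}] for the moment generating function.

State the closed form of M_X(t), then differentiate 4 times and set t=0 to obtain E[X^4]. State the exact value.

M_X(t) = ₁F₁(2; 3; t)
M^(4)(t) = ₁F₁(6; 7; t)/3

E[X^4] = M^(4)(0) = 1/3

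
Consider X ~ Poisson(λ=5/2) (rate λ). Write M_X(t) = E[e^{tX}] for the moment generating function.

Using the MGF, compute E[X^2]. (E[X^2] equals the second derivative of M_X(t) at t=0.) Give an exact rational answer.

E[X^2] = D^2[M](0) = 35/4

M_X(t) = e^(5*e^(t)/2 - 5/2)
D^2[M](t) = (25*e^(2*t)*e^(5*e^(t)/2) + 10*e^(t)*e^(5*e^(t)/2))*e^(-5/2)/4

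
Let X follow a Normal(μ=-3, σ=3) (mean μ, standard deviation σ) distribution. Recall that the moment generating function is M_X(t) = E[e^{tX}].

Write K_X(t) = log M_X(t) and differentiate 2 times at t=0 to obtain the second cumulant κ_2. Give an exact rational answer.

M_X(t) = e^(9*t^2/2 - 3*t)
K_X(t) = log M_X(t) = 9*t^2/2 - 3*t
K′(t) = 9*t - 3
K′′(t) = 9

κ_2 = K′′(0) = 9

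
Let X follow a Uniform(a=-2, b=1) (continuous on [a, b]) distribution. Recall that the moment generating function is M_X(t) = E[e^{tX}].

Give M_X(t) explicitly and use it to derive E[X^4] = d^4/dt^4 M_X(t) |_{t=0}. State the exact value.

M_X(t) = (e^(t) - e^(-2*t))/(3*t)
M′(t) = (t*e^(3*t) + 2*t - e^(3*t) + 1)*e^(-2*t)/(3*t^2)
M′′(t) = (t^2*e^(3*t) - 4*t^2 - 2*t*e^(3*t) - 4*t + 2*e^(3*t) - 2)*e^(-2*t)/(3*t^3)
M′′′(t) = (t^3*e^(3*t) + 8*t^3 - 3*t^2*e^(3*t) + 12*t^2 + 6*t*e^(3*t) + 12*t - 6*e^(3*t) + 6)*e^(-2*t)/(3*t^4)
M′′′′(t) = (t^4*e^(3*t) - 16*t^4 - 4*t^3*e^(3*t) - 32*t^3 + 12*t^2*e^(3*t) - 48*t^2 - 24*t*e^(3*t) - 48*t + 24*e^(3*t) - 24)*e^(-2*t)/(3*t^5)

E[X^4] = M′′′′(0) = 11/5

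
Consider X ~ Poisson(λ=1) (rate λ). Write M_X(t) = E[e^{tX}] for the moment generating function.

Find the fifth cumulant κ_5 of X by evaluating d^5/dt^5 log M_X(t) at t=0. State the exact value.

M_X(t) = e^(e^(t) - 1)
K_X(t) = log M_X(t) = e^(t) - 1
dK/dt = e^(t)
d^2K/dt^2 = e^(t)
d^3K/dt^3 = e^(t)
d^4K/dt^4 = e^(t)
d^5K/dt^5 = e^(t)

κ_5 = d^5K/dt^5 |_{t=0} = 1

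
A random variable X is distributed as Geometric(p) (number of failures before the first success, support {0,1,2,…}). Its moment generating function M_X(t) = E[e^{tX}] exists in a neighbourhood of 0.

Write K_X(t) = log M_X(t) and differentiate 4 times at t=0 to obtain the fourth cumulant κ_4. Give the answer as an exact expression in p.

M_X(t) = p/(-(1 - p)*e^(t) + 1)
K_X(t) = log M_X(t) = log(p) - log(-(1 - p)*e^(t) + 1)
dK/dt = (-p*e^(t) + e^(t))/(p*e^(t) - e^(t) + 1)
d^2K/dt^2 = (-p*e^(t) + e^(t))/(p^2*e^(2*t) - 2*p*e^(2*t) + 2*p*e^(t) + e^(2*t) - 2*e^(t) + 1)

κ_4 = d^4K/dt^4 |_{t=0} = (-p^3 + 7*p^2 - 12*p + 6)/p^4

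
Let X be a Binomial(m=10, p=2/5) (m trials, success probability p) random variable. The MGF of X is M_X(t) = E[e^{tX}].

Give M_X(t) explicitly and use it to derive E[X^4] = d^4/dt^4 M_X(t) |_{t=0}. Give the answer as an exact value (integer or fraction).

M_X(t) = (2*e^(t)/5 + 3/5)^10

E[X^4] = D^4[M](0) = 63788/125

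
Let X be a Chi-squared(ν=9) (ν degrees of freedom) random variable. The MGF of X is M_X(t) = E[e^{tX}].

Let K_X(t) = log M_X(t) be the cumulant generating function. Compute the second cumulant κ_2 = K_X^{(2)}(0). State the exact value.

M_X(t) = (1 - 2*t)^(-9/2)
K_X(t) = log M_X(t) = -9*log(1 - 2*t)/2
K′(t) = -9/(2*t - 1)
K′′(t) = 18/(4*t^2 - 4*t + 1)

κ_2 = K′′(0) = 18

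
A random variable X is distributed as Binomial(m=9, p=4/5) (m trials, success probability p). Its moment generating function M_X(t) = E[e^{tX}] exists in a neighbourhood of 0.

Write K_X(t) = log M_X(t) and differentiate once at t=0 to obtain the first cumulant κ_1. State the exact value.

M_X(t) = (4*e^(t)/5 + 1/5)^9
K_X(t) = log M_X(t) = 9*log(4*e^(t)/5 + 1/5)
K′(t) = 36*e^(t)/(4*e^(t) + 1)

κ_1 = K′(0) = 36/5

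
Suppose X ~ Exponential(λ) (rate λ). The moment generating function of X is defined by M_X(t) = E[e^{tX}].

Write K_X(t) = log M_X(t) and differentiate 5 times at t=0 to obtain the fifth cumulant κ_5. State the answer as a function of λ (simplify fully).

M_X(t) = λ/(λ - t)
K_X(t) = log M_X(t) = log(λ) - log(λ - t)
dK/dt = -1/(-λ + t)
d^2K/dt^2 = 1/(λ^2 - 2*λ*t + t^2)
d^3K/dt^3 = -2/(-λ^3 + 3*λ^2*t - 3*λ*t^2 + t^3)
d^4K/dt^4 = 6/(λ^4 - 4*λ^3*t + 6*λ^2*t^2 - 4*λ*t^3 + t^4)
d^5K/dt^5 = -24/(-λ^5 + 5*λ^4*t - 10*λ^3*t^2 + 10*λ^2*t^3 - 5*λ*t^4 + t^5)

κ_5 = d^5K/dt^5 |_{t=0} = 24/λ^5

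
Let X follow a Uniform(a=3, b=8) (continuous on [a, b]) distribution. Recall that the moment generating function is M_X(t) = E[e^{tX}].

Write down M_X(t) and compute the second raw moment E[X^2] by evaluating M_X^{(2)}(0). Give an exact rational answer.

E[X^2] = M′′(0) = 97/3

M_X(t) = (e^(8*t) - e^(3*t))/(5*t)
M′(t) = (8*t*e^(8*t) - 3*t*e^(3*t) - e^(8*t) + e^(3*t))/(5*t^2)
M′′(t) = (64*t^2*e^(8*t) - 9*t^2*e^(3*t) - 16*t*e^(8*t) + 6*t*e^(3*t) + 2*e^(8*t) - 2*e^(3*t))/(5*t^3)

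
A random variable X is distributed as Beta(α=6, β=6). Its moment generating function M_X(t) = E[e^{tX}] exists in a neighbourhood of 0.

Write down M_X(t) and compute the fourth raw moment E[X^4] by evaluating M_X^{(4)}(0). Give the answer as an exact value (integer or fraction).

M_X(t) = ₁F₁(6; 12; t)
D^4[M](t) = 6*₁F₁(10; 16; t)/65

E[X^4] = D^4[M](0) = 6/65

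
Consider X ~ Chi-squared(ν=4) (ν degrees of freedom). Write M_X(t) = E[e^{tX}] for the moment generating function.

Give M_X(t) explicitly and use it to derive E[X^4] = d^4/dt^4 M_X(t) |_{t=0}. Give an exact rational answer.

E[X^4] = D^4[M](0) = 1920

M_X(t) = (1 - 2*t)^(-2)
D^4[M](t) = 1920/(64*t^6 - 192*t^5 + 240*t^4 - 160*t^3 + 60*t^2 - 12*t + 1)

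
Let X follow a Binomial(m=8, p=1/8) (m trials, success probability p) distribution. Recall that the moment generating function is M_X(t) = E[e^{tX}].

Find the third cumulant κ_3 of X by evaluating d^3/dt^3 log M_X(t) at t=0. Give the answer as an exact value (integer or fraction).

κ_3 = K^(3)(0) = 21/32

M_X(t) = (e^(t)/8 + 7/8)^8
K_X(t) = log M_X(t) = 8*log(e^(t)/8 + 7/8)
K^(3)(t) = (-56*e^(2*t) + 392*e^(t))/(e^(3*t) + 21*e^(2*t) + 147*e^(t) + 343)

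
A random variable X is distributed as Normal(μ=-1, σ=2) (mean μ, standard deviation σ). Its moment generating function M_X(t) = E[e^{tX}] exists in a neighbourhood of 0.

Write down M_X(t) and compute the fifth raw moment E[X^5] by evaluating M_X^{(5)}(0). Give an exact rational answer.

M_X(t) = e^(2*t^2 - t)
M′(t) = 4*t*e^(-t)*e^(2*t^2) - e^(-t)*e^(2*t^2)
M′′(t) = (16*t^2*e^(2*t^2) - 8*t*e^(2*t^2) + 5*e^(2*t^2))*e^(-t)
M′′′(t) = (64*t^3*e^(2*t^2) - 48*t^2*e^(2*t^2) + 60*t*e^(2*t^2) - 13*e^(2*t^2))*e^(-t)
M′′′′(t) = (256*t^4*e^(2*t^2) - 256*t^3*e^(2*t^2) + 480*t^2*e^(2*t^2) - 208*t*e^(2*t^2) + 73*e^(2*t^2))*e^(-t)
M′′′′′(t) = (1024*t^5*e^(2*t^2) - 1280*t^4*e^(2*t^2) + 3200*t^3*e^(2*t^2) - 2080*t^2*e^(2*t^2) + 1460*t*e^(2*t^2) - 281*e^(2*t^2))*e^(-t)

E[X^5] = M′′′′′(0) = -281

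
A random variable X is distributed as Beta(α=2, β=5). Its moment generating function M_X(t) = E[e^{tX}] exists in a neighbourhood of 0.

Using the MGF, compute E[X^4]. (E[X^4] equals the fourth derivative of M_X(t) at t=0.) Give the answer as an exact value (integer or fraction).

M_X(t) = ₁F₁(2; 7; t)
D^4[M](t) = ₁F₁(6; 11; t)/42

E[X^4] = D^4[M](0) = 1/42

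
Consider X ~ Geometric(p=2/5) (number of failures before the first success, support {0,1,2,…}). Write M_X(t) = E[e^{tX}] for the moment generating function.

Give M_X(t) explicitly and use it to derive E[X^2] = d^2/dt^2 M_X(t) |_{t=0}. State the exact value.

E[X^2] = d^2M/dt^2 |_{t=0} = 6

M_X(t) = 2/(5*(1 - 3*e^(t)/5))
dM/dt = 6*e^(t)/(9*e^(2*t) - 30*e^(t) + 25)
d^2M/dt^2 = (-18*e^(2*t) - 30*e^(t))/(27*e^(3*t) - 135*e^(2*t) + 225*e^(t) - 125)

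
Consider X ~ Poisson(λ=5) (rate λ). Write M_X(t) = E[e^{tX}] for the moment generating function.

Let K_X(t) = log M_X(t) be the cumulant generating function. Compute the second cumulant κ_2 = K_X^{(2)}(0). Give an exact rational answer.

κ_2 = K^(2)(0) = 5

M_X(t) = e^(5*e^(t) - 5)
K_X(t) = log M_X(t) = 5*e^(t) - 5
K^(2)(t) = 5*e^(t)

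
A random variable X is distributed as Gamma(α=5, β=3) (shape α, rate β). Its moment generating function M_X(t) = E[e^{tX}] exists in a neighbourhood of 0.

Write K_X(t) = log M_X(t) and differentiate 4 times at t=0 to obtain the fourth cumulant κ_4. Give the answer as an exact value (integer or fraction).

M_X(t) = 243/(3 - t)^5
K_X(t) = log M_X(t) = -5*log(3 - t) + 5*log(3)
D^4[K](t) = 30/(t^4 - 12*t^3 + 54*t^2 - 108*t + 81)

κ_4 = D^4[K](0) = 10/27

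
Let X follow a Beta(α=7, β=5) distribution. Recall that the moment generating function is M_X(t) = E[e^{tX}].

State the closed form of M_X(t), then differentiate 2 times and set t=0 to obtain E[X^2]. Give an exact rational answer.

M_X(t) = ₁F₁(7; 12; t)
D^2[M](t) = 14*₁F₁(9; 14; t)/39

E[X^2] = D^2[M](0) = 14/39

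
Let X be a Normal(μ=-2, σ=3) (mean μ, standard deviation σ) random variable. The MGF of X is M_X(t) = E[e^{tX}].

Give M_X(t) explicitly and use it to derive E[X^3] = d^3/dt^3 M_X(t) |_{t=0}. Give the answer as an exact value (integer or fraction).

E[X^3] = M^(3)(0) = -62

M_X(t) = e^(9*t^2/2 - 2*t)
M^(3)(t) = (729*t^3*e^(9*t^2/2) - 486*t^2*e^(9*t^2/2) + 351*t*e^(9*t^2/2) - 62*e^(9*t^2/2))*e^(-2*t)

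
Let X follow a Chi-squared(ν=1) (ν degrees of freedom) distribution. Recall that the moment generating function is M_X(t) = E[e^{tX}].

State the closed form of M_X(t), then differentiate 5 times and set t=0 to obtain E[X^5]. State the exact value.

M_X(t) = 1/√(1 - 2*t)
D^5[M](t) = -945/(32*t^5*√(1 - 2*t) - 80*t^4*√(1 - 2*t) + 80*t^3*√(1 - 2*t) - 40*t^2*√(1 - 2*t) + 10*t*√(1 - 2*t) - √(1 - 2*t))

E[X^5] = D^5[M](0) = 945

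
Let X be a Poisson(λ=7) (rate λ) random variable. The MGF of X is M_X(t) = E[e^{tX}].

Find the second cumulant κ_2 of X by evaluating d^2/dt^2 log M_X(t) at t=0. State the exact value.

M_X(t) = e^(7*e^(t) - 7)
K_X(t) = log M_X(t) = 7*e^(t) - 7
D^2[K](t) = 7*e^(t)

κ_2 = D^2[K](0) = 7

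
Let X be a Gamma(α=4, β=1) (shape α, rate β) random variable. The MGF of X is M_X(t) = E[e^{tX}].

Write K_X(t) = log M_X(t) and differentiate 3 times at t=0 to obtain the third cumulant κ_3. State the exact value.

κ_3 = d^3K/dt^3 |_{t=0} = 8

M_X(t) = (1 - t)^(-4)
K_X(t) = log M_X(t) = -4*log(1 - t)
dK/dt = -4/(t - 1)
d^2K/dt^2 = 4/(t^2 - 2*t + 1)
d^3K/dt^3 = -8/(t^3 - 3*t^2 + 3*t - 1)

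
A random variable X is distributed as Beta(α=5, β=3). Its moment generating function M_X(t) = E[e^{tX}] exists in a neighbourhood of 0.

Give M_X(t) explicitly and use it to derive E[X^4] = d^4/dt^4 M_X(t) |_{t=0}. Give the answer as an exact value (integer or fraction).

E[X^4] = D^4[M](0) = 7/33

M_X(t) = ₁F₁(5; 8; t)
D^4[M](t) = 7*₁F₁(9; 12; t)/33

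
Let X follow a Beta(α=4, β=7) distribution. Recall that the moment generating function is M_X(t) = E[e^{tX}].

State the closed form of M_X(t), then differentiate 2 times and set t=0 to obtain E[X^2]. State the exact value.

E[X^2] = d^2M/dt^2 |_{t=0} = 5/33

M_X(t) = ₁F₁(4; 11; t)
dM/dt = 4*₁F₁(5; 12; t)/11
d^2M/dt^2 = 5*₁F₁(6; 13; t)/33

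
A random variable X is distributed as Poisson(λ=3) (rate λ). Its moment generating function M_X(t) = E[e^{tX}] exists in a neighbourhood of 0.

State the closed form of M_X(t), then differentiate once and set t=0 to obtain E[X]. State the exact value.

E[X] = dM/dt |_{t=0} = 3

M_X(t) = e^(3*e^(t) - 3)
dM/dt = 3*e^(-3)*e^(t)*e^(3*e^(t))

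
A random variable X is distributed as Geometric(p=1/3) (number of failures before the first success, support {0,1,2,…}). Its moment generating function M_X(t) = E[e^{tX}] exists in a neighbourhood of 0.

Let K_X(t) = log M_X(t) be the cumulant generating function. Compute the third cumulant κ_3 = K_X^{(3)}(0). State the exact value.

M_X(t) = 1/(3*(1 - 2*e^(t)/3))
K_X(t) = log M_X(t) = -log(1 - 2*e^(t)/3) - log(3)
K′(t) = -2*e^(t)/(2*e^(t) - 3)
K′′(t) = 6*e^(t)/(4*e^(2*t) - 12*e^(t) + 9)
K′′′(t) = (-12*e^(2*t) - 18*e^(t))/(8*e^(3*t) - 36*e^(2*t) + 54*e^(t) - 27)

κ_3 = K′′′(0) = 30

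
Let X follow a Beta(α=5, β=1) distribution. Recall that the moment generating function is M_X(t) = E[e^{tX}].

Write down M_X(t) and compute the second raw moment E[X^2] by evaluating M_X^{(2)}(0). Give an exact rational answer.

M_X(t) = ₁F₁(5; 6; t)
M′(t) = 5*₁F₁(6; 7; t)/6
M′′(t) = 5*₁F₁(7; 8; t)/7

E[X^2] = M′′(0) = 5/7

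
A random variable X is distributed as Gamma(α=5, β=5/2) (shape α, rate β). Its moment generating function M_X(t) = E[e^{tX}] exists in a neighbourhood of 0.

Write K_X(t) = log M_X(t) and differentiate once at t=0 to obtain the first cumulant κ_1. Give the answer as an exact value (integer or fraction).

κ_1 = K^(1)(0) = 2

M_X(t) = 3125/(32*(5/2 - t)^5)
K_X(t) = log M_X(t) = -5*log(5/2 - t) - 5*log(2) + 5*log(5)
K^(1)(t) = -10/(2*t - 5)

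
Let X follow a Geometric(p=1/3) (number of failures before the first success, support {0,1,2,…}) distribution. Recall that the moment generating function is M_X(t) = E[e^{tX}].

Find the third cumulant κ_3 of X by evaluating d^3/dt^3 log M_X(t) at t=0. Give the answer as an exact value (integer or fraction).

M_X(t) = 1/(3*(1 - 2*e^(t)/3))
K_X(t) = log M_X(t) = -log(1 - 2*e^(t)/3) - log(3)
D^3[K](t) = (-12*e^(2*t) - 18*e^(t))/(8*e^(3*t) - 36*e^(2*t) + 54*e^(t) - 27)

κ_3 = D^3[K](0) = 30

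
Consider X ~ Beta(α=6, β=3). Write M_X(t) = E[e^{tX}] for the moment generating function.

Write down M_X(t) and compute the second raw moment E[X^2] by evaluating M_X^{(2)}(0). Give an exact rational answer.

E[X^2] = M^(2)(0) = 7/15

M_X(t) = ₁F₁(6; 9; t)
M^(2)(t) = 7*₁F₁(8; 11; t)/15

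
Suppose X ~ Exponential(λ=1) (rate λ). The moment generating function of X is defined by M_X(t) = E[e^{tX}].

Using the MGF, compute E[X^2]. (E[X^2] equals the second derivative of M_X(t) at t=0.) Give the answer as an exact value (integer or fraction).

M_X(t) = 1/(1 - t)
dM/dt = 1/(t^2 - 2*t + 1)
d^2M/dt^2 = -2/(t^3 - 3*t^2 + 3*t - 1)

E[X^2] = d^2M/dt^2 |_{t=0} = 2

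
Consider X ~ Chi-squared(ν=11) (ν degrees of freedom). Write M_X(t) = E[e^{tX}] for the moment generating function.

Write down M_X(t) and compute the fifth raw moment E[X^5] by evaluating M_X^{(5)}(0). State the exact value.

M_X(t) = (1 - 2*t)^(-11/2)
M′(t) = 11/(64*t^6*√(1 - 2*t) - 192*t^5*√(1 - 2*t) + 240*t^4*√(1 - 2*t) - 160*t^3*√(1 - 2*t) + 60*t^2*√(1 - 2*t) - 12*t*√(1 - 2*t) + √(1 - 2*t))
M′′(t) = -143/(128*t^7*√(1 - 2*t) - 448*t^6*√(1 - 2*t) + 672*t^5*√(1 - 2*t) - 560*t^4*√(1 - 2*t) + 280*t^3*√(1 - 2*t) - 84*t^2*√(1 - 2*t) + 14*t*√(1 - 2*t) - √(1 - 2*t))

E[X^5] = M′′′′′(0) = 692835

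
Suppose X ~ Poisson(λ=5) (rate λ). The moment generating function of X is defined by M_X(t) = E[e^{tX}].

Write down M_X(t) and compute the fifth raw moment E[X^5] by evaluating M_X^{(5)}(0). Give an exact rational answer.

E[X^5] = M^(5)(0) = 12880

M_X(t) = e^(5*e^(t) - 5)
M^(5)(t) = (3125*e^(5*t)*e^(5*e^(t)) + 6250*e^(4*t)*e^(5*e^(t)) + 3125*e^(3*t)*e^(5*e^(t)) + 375*e^(2*t)*e^(5*e^(t)) + 5*e^(t)*e^(5*e^(t)))*e^(-5)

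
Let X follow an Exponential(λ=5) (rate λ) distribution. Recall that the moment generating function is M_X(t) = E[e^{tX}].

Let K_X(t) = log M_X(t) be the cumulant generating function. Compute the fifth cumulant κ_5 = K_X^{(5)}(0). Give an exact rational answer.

κ_5 = d^5K/dt^5 |_{t=0} = 24/3125

M_X(t) = 5/(5 - t)
K_X(t) = log M_X(t) = -log(5 - t) + log(5)
dK/dt = -1/(t - 5)
d^2K/dt^2 = 1/(t^2 - 10*t + 25)
d^3K/dt^3 = -2/(t^3 - 15*t^2 + 75*t - 125)
d^4K/dt^4 = 6/(t^4 - 20*t^3 + 150*t^2 - 500*t + 625)
d^5K/dt^5 = -24/(t^5 - 25*t^4 + 250*t^3 - 1250*t^2 + 3125*t - 3125)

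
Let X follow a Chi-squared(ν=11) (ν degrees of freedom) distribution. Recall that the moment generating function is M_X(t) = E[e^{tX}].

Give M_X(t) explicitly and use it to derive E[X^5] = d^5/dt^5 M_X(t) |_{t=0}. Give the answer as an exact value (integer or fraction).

M_X(t) = (1 - 2*t)^(-11/2)

E[X^5] = M^(5)(0) = 692835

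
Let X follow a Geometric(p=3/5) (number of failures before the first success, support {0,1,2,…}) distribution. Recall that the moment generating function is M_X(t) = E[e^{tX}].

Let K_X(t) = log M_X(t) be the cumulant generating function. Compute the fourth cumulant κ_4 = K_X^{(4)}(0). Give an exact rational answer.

M_X(t) = 3/(5*(1 - 2*e^(t)/5))
K_X(t) = log M_X(t) = -log(1 - 2*e^(t)/5) - log(5) + log(3)
K′(t) = -2*e^(t)/(2*e^(t) - 5)
K′′(t) = 10*e^(t)/(4*e^(2*t) - 20*e^(t) + 25)
K′′′(t) = (-20*e^(2*t) - 50*e^(t))/(8*e^(3*t) - 60*e^(2*t) + 150*e^(t) - 125)
K′′′′(t) = (40*e^(3*t) + 400*e^(2*t) + 250*e^(t))/(16*e^(4*t) - 160*e^(3*t) + 600*e^(2*t) - 1000*e^(t) + 625)

κ_4 = K′′′′(0) = 230/27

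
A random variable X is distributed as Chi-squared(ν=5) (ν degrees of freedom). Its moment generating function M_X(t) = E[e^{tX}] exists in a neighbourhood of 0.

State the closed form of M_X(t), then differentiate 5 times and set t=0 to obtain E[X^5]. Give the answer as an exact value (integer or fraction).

M_X(t) = (1 - 2*t)^(-5/2)

E[X^5] = D^5[M](0) = 45045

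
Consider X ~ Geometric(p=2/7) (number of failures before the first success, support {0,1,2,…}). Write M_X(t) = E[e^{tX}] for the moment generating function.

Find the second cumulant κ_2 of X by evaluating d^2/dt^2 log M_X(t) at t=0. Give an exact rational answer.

κ_2 = d^2K/dt^2 |_{t=0} = 35/4

M_X(t) = 2/(7*(1 - 5*e^(t)/7))
K_X(t) = log M_X(t) = -log(1 - 5*e^(t)/7) - log(7) + log(2)
dK/dt = -5*e^(t)/(5*e^(t) - 7)
d^2K/dt^2 = 35*e^(t)/(25*e^(2*t) - 70*e^(t) + 49)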